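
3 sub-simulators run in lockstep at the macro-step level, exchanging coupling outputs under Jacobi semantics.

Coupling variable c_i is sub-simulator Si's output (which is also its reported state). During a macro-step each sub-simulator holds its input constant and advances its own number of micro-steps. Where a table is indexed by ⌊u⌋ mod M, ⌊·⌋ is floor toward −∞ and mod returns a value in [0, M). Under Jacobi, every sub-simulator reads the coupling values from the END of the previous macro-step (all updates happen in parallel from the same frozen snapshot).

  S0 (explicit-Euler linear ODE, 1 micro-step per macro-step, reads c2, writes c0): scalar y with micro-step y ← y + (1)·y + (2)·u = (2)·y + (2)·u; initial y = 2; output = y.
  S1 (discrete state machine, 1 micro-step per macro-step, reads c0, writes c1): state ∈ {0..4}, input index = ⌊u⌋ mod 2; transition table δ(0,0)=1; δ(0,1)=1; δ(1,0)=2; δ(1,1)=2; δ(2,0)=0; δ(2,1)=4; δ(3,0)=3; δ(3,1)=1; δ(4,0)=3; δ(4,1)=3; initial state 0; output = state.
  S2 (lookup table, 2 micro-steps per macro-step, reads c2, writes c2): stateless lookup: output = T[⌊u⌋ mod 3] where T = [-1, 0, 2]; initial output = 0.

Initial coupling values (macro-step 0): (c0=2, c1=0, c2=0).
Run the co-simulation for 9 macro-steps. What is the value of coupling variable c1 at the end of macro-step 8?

macro 1: S0 reads c2=0 → after 1×micro: 4; S1 reads c0=2 → after 1×micro: 1; S2 reads c2=0 → after 2×micro: -1 ⇒ (c0=4, c1=1, c2=-1)
macro 2: S0 reads c2=-1 → after 1×micro: 6; S1 reads c0=4 → after 1×micro: 2; S2 reads c2=-1 → after 2×micro: 2 ⇒ (c0=6, c1=2, c2=2)
macro 3: S0 reads c2=2 → after 1×micro: 16; S1 reads c0=6 → after 1×micro: 0; S2 reads c2=2 → after 2×micro: 2 ⇒ (c0=16, c1=0, c2=2)
macro 4: S0 reads c2=2 → after 1×micro: 36; S1 reads c0=16 → after 1×micro: 1; S2 reads c2=2 → after 2×micro: 2 ⇒ (c0=36, c1=1, c2=2)
macro 5: S0 reads c2=2 → after 1×micro: 76; S1 reads c0=36 → after 1×micro: 2; S2 reads c2=2 → after 2×micro: 2 ⇒ (c0=76, c1=2, c2=2)
macro 6: S0 reads c2=2 → after 1×micro: 156; S1 reads c0=76 → after 1×micro: 0; S2 reads c2=2 → after 2×micro: 2 ⇒ (c0=156, c1=0, c2=2)
macro 7: S0 reads c2=2 → after 1×micro: 316; S1 reads c0=156 → after 1×micro: 1; S2 reads c2=2 → after 2×micro: 2 ⇒ (c0=316, c1=1, c2=2)
macro 8: S0 reads c2=2 → after 1×micro: 636; S1 reads c0=316 → after 1×micro: 2; S2 reads c2=2 → after 2×micro: 2 ⇒ (c0=636, c1=2, c2=2)
macro 9: S0 reads c2=2 → after 1×micro: 1276; S1 reads c0=636 → after 1×micro: 0; S2 reads c2=2 → after 2×micro: 2 ⇒ (c0=1276, c1=0, c2=2)

c1 at macro-step 8 = 2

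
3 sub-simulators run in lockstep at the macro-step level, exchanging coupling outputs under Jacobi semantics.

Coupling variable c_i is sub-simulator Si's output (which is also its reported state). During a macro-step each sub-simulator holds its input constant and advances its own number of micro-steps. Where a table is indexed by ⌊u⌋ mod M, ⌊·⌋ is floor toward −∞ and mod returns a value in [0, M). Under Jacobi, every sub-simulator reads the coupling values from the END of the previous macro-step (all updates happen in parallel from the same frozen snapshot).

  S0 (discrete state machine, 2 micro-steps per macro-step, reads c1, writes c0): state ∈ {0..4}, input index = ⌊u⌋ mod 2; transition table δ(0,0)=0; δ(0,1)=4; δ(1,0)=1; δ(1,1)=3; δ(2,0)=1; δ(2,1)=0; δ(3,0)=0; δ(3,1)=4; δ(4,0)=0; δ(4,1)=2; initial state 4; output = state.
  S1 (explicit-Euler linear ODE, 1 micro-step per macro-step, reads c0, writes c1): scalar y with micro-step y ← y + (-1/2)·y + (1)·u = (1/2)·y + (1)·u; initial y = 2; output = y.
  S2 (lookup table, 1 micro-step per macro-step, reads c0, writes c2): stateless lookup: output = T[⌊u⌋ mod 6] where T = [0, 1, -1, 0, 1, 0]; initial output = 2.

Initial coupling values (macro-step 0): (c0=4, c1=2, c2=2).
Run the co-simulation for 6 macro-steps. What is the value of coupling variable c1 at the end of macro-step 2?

c1 at macro-step 2 = 5/2

macro 1: S0 reads c1=2 → after 2×micro: 0; S1 reads c0=4 → after 1×micro: 5; S2 reads c0=4 → after 1×micro: 1 ⇒ (c0=0, c1=5, c2=1)
macro 2: S0 reads c1=5 → after 2×micro: 2; S1 reads c0=0 → after 1×micro: 5/2; S2 reads c0=0 → after 1×micro: 0 ⇒ (c0=2, c1=5/2, c2=0)
macro 3: S0 reads c1=5/2 → after 2×micro: 1; S1 reads c0=2 → after 1×micro: 13/4; S2 reads c0=2 → after 1×micro: -1 ⇒ (c0=1, c1=13/4, c2=-1)
macro 4: S0 reads c1=13/4 → after 2×micro: 4; S1 reads c0=1 → after 1×micro: 21/8; S2 reads c0=1 → after 1×micro: 1 ⇒ (c0=4, c1=21/8, c2=1)
macro 5: S0 reads c1=21/8 → after 2×micro: 0; S1 reads c0=4 → after 1×micro: 85/16; S2 reads c0=4 → after 1×micro: 1 ⇒ (c0=0, c1=85/16, c2=1)
macro 6: S0 reads c1=85/16 → after 2×micro: 2; S1 reads c0=0 → after 1×micro: 85/32; S2 reads c0=0 → after 1×micro: 0 ⇒ (c0=2, c1=85/32, c2=0)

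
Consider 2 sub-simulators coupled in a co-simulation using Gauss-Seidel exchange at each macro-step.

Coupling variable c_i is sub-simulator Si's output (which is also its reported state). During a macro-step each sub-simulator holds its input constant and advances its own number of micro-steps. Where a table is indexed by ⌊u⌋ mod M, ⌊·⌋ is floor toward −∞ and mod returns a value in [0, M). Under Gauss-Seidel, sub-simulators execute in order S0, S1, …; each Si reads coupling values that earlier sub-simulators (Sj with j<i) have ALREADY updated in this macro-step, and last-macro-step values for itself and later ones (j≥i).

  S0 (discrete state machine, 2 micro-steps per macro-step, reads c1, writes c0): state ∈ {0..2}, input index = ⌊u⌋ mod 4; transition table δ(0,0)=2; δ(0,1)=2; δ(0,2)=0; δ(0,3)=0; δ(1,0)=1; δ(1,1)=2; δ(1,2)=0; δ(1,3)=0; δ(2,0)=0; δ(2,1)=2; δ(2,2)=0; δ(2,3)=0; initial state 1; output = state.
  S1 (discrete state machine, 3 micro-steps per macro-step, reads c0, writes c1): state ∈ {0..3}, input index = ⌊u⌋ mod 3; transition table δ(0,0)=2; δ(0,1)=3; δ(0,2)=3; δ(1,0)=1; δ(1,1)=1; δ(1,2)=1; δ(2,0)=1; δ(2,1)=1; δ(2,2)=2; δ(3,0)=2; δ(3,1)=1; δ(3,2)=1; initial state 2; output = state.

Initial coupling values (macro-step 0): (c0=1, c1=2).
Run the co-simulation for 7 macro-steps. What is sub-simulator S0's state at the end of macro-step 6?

S0 state at macro-step 6 = 2

macro 1: S0 reads c1=2 → after 2×micro: 0; S1 reads c0=0 → after 3×micro: 1 ⇒ (c0=0, c1=1)
macro 2: S0 reads c1=1 → after 2×micro: 2; S1 reads c0=2 → after 3×micro: 1 ⇒ (c0=2, c1=1)
macro 3: S0 reads c1=1 → after 2×micro: 2; S1 reads c0=2 → after 3×micro: 1 ⇒ (c0=2, c1=1)
macro 4: S0 reads c1=1 → after 2×micro: 2; S1 reads c0=2 → after 3×micro: 1 ⇒ (c0=2, c1=1)
macro 5: S0 reads c1=1 → after 2×micro: 2; S1 reads c0=2 → after 3×micro: 1 ⇒ (c0=2, c1=1)
macro 6: S0 reads c1=1 → after 2×micro: 2; S1 reads c0=2 → after 3×micro: 1 ⇒ (c0=2, c1=1)
macro 7: S0 reads c1=1 → after 2×micro: 2; S1 reads c0=2 → after 3×micro: 1 ⇒ (c0=2, c1=1)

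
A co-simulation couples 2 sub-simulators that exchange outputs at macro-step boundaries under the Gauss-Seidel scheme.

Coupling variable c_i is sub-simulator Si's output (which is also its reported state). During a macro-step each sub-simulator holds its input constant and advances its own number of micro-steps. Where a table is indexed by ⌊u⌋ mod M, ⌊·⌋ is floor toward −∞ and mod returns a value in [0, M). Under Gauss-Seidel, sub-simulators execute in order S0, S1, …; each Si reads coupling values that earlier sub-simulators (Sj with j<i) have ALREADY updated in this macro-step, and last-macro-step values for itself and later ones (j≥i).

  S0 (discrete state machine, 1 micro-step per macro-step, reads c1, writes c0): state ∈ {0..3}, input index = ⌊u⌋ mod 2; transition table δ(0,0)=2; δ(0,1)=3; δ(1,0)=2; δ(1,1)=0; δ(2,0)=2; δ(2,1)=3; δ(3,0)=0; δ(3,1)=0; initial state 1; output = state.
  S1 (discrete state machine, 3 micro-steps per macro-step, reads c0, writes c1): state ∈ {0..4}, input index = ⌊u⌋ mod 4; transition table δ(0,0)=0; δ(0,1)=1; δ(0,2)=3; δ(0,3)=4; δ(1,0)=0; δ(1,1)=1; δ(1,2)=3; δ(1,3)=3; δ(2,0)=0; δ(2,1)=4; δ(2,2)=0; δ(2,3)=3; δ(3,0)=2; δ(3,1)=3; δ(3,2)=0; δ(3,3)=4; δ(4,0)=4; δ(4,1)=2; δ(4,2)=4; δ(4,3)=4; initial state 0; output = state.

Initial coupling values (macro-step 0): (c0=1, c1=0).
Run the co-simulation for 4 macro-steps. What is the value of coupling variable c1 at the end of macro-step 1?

c1 at macro-step 1 = 3

macro 1: S0 reads c1=0 → after 1×micro: 2; S1 reads c0=2 → after 3×micro: 3 ⇒ (c0=2, c1=3)
macro 2: S0 reads c1=3 → after 1×micro: 3; S1 reads c0=3 → after 3×micro: 4 ⇒ (c0=3, c1=4)
macro 3: S0 reads c1=4 → after 1×micro: 0; S1 reads c0=0 → after 3×micro: 4 ⇒ (c0=0, c1=4)
macro 4: S0 reads c1=4 → after 1×micro: 2; S1 reads c0=2 → after 3×micro: 4 ⇒ (c0=2, c1=4)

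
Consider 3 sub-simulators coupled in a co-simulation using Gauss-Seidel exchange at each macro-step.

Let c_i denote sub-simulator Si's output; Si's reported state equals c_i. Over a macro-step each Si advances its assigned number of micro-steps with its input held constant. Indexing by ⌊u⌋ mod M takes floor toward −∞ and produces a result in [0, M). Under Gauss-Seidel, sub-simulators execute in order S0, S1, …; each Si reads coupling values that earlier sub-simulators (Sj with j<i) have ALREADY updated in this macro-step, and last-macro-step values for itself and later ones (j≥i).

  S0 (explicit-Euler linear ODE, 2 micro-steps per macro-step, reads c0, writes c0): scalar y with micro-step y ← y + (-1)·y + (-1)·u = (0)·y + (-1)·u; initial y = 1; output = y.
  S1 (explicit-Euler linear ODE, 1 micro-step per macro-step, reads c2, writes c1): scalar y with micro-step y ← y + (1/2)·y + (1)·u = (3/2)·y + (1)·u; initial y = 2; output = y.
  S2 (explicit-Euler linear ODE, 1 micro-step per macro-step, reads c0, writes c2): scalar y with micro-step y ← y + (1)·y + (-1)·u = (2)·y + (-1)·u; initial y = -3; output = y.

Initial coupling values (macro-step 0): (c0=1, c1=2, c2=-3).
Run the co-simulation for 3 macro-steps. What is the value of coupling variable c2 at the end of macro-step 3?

c2 at macro-step 3 = -21

macro 1: S0 reads c0=1 → after 2×micro: -1; S1 reads c2=-3 → after 1×micro: 0; S2 reads c0=-1 → after 1×micro: -5 ⇒ (c0=-1, c1=0, c2=-5)
macro 2: S0 reads c0=-1 → after 2×micro: 1; S1 reads c2=-5 → after 1×micro: -5; S2 reads c0=1 → after 1×micro: -11 ⇒ (c0=1, c1=-5, c2=-11)
macro 3: S0 reads c0=1 → after 2×micro: -1; S1 reads c2=-11 → after 1×micro: -37/2; S2 reads c0=-1 → after 1×micro: -21 ⇒ (c0=-1, c1=-37/2, c2=-21)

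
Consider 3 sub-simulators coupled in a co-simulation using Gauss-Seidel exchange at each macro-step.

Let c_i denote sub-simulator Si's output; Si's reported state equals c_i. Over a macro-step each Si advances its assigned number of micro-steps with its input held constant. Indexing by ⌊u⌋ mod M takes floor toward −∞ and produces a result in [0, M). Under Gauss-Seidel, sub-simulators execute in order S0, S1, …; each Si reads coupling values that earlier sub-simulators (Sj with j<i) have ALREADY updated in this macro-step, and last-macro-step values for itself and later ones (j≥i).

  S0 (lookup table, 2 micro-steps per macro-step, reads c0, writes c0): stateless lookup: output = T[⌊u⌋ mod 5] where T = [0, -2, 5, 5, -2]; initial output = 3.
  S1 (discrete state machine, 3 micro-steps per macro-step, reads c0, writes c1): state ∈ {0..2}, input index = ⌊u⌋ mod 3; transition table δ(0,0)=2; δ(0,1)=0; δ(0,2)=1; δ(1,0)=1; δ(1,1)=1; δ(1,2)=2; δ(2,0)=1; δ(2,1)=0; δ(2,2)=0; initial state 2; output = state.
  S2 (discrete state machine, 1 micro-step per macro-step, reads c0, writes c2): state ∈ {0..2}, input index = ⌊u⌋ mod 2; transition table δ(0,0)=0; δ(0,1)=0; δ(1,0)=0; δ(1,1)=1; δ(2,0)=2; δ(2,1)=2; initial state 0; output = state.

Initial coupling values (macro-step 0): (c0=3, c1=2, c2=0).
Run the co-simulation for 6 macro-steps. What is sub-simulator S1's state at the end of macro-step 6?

S1 state at macro-step 6 = 1

macro 1: S0 reads c0=3 → after 2×micro: 5; S1 reads c0=5 → after 3×micro: 2; S2 reads c0=5 → after 1×micro: 0 ⇒ (c0=5, c1=2, c2=0)
macro 2: S0 reads c0=5 → after 2×micro: 0; S1 reads c0=0 → after 3×micro: 1; S2 reads c0=0 → after 1×micro: 0 ⇒ (c0=0, c1=1, c2=0)
macro 3: S0 reads c0=0 → after 2×micro: 0; S1 reads c0=0 → after 3×micro: 1; S2 reads c0=0 → after 1×micro: 0 ⇒ (c0=0, c1=1, c2=0)
macro 4: S0 reads c0=0 → after 2×micro: 0; S1 reads c0=0 → after 3×micro: 1; S2 reads c0=0 → after 1×micro: 0 ⇒ (c0=0, c1=1, c2=0)
macro 5: S0 reads c0=0 → after 2×micro: 0; S1 reads c0=0 → after 3×micro: 1; S2 reads c0=0 → after 1×micro: 0 ⇒ (c0=0, c1=1, c2=0)
macro 6: S0 reads c0=0 → after 2×micro: 0; S1 reads c0=0 → after 3×micro: 1; S2 reads c0=0 → after 1×micro: 0 ⇒ (c0=0, c1=1, c2=0)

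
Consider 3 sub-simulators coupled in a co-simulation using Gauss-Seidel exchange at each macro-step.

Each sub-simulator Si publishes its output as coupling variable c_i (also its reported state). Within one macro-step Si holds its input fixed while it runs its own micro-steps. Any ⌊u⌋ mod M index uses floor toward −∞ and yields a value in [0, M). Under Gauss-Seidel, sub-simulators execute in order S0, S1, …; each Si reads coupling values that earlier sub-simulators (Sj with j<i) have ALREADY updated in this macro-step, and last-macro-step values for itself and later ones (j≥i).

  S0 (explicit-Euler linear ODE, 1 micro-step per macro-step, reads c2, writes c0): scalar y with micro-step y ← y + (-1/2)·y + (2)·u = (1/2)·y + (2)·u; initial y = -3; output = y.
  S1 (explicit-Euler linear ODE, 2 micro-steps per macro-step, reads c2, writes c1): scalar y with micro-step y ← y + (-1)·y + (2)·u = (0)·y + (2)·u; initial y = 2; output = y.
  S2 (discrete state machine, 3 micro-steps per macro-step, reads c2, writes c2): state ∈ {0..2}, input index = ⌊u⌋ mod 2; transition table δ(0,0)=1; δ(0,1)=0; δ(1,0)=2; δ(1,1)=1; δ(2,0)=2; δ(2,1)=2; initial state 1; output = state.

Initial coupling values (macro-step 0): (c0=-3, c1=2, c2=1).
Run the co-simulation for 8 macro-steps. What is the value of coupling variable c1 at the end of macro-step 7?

macro 1: S0 reads c2=1 → after 1×micro: 1/2; S1 reads c2=1 → after 2×micro: 2; S2 reads c2=1 → after 3×micro: 1 ⇒ (c0=1/2, c1=2, c2=1)
macro 2: S0 reads c2=1 → after 1×micro: 9/4; S1 reads c2=1 → after 2×micro: 2; S2 reads c2=1 → after 3×micro: 1 ⇒ (c0=9/4, c1=2, c2=1)
macro 3: S0 reads c2=1 → after 1×micro: 25/8; S1 reads c2=1 → after 2×micro: 2; S2 reads c2=1 → after 3×micro: 1 ⇒ (c0=25/8, c1=2, c2=1)
macro 4: S0 reads c2=1 → after 1×micro: 57/16; S1 reads c2=1 → after 2×micro: 2; S2 reads c2=1 → after 3×micro: 1 ⇒ (c0=57/16, c1=2, c2=1)
macro 5: S0 reads c2=1 → after 1×micro: 121/32; S1 reads c2=1 → after 2×micro: 2; S2 reads c2=1 → after 3×micro: 1 ⇒ (c0=121/32, c1=2, c2=1)
macro 6: S0 reads c2=1 → after 1×micro: 249/64; S1 reads c2=1 → after 2×micro: 2; S2 reads c2=1 → after 3×micro: 1 ⇒ (c0=249/64, c1=2, c2=1)
macro 7: S0 reads c2=1 → after 1×micro: 505/128; S1 reads c2=1 → after 2×micro: 2; S2 reads c2=1 → after 3×micro: 1 ⇒ (c0=505/128, c1=2, c2=1)
macro 8: S0 reads c2=1 → after 1×micro: 1017/256; S1 reads c2=1 → after 2×micro: 2; S2 reads c2=1 → after 3×micro: 1 ⇒ (c0=1017/256, c1=2, c2=1)

c1 at macro-step 7 = 2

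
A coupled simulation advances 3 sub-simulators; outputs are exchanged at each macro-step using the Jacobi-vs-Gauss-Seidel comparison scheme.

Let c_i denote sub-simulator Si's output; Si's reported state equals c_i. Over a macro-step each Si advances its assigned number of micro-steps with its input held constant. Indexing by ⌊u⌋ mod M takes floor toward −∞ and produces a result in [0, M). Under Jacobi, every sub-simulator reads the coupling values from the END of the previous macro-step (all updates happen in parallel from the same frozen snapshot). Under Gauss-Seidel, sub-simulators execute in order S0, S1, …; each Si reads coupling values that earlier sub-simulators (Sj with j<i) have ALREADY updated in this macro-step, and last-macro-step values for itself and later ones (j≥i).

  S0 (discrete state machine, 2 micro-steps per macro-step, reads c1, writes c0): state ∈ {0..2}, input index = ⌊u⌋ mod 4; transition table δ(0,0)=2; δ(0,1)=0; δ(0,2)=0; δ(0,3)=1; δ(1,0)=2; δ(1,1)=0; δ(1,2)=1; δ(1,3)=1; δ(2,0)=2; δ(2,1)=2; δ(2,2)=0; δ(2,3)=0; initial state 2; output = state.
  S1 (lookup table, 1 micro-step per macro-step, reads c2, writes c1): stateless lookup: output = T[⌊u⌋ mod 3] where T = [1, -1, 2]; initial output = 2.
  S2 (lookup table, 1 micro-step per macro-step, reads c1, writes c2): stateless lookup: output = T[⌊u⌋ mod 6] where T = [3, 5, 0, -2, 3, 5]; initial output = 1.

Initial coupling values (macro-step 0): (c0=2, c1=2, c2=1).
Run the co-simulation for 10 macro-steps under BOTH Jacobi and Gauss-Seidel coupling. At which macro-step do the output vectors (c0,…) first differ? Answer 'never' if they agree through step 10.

[Jacobi] macro 1: S0 reads c1=2 → after 2×micro: 0; S1 reads c2=1 → after 1×micro: -1; S2 reads c1=2 → after 1×micro: 0 ⇒ (c0=0, c1=-1, c2=0)
[Jacobi] macro 2: S0 reads c1=-1 → after 2×micro: 1; S1 reads c2=0 → after 1×micro: 1; S2 reads c1=-1 → after 1×micro: 5 ⇒ (c0=1, c1=1, c2=5)
[Jacobi] macro 3: S0 reads c1=1 → after 2×micro: 0; S1 reads c2=5 → after 1×micro: 2; S2 reads c1=1 → after 1×micro: 5 ⇒ (c0=0, c1=2, c2=5)
[Jacobi] macro 4: S0 reads c1=2 → after 2×micro: 0; S1 reads c2=5 → after 1×micro: 2; S2 reads c1=2 → after 1×micro: 0 ⇒ (c0=0, c1=2, c2=0)
[Jacobi] macro 5: S0 reads c1=2 → after 2×micro: 0; S1 reads c2=0 → after 1×micro: 1; S2 reads c1=2 → after 1×micro: 0 ⇒ (c0=0, c1=1, c2=0)
[Jacobi] macro 6: S0 reads c1=1 → after 2×micro: 0; S1 reads c2=0 → after 1×micro: 1; S2 reads c1=1 → after 1×micro: 5 ⇒ (c0=0, c1=1, c2=5)
[Jacobi] macro 7: S0 reads c1=1 → after 2×micro: 0; S1 reads c2=5 → after 1×micro: 2; S2 reads c1=1 → after 1×micro: 5 ⇒ (c0=0, c1=2, c2=5)
[Jacobi] macro 8: S0 reads c1=2 → after 2×micro: 0; S1 reads c2=5 → after 1×micro: 2; S2 reads c1=2 → after 1×micro: 0 ⇒ (c0=0, c1=2, c2=0)
[Jacobi] macro 9: S0 reads c1=2 → after 2×micro: 0; S1 reads c2=0 → after 1×micro: 1; S2 reads c1=2 → after 1×micro: 0 ⇒ (c0=0, c1=1, c2=0)
[Jacobi] macro 10: S0 reads c1=1 → after 2×micro: 0; S1 reads c2=0 → after 1×micro: 1; S2 reads c1=1 → after 1×micro: 5 ⇒ (c0=0, c1=1, c2=5)
[Gauss-Seidel] macro 1: S0 reads c1=2 → after 2×micro: 0; S1 reads c2=1 → after 1×micro: -1; S2 reads c1=-1 → after 1×micro: 5 ⇒ (c0=0, c1=-1, c2=5)
[Gauss-Seidel] macro 2: S0 reads c1=-1 → after 2×micro: 1; S1 reads c2=5 → after 1×micro: 2; S2 reads c1=2 → after 1×micro: 0 ⇒ (c0=1, c1=2, c2=0)
[Gauss-Seidel] macro 3: S0 reads c1=2 → after 2×micro: 1; S1 reads c2=0 → after 1×micro: 1; S2 reads c1=1 → after 1×micro: 5 ⇒ (c0=1, c1=1, c2=5)
[Gauss-Seidel] macro 4: S0 reads c1=1 → after 2×micro: 0; S1 reads c2=5 → after 1×micro: 2; S2 reads c1=2 → after 1×micro: 0 ⇒ (c0=0, c1=2, c2=0)
[Gauss-Seidel] macro 5: S0 reads c1=2 → after 2×micro: 0; S1 reads c2=0 → after 1×micro: 1; S2 reads c1=1 → after 1×micro: 5 ⇒ (c0=0, c1=1, c2=5)
[Gauss-Seidel] macro 6: S0 reads c1=1 → after 2×micro: 0; S1 reads c2=5 → after 1×micro: 2; S2 reads c1=2 → after 1×micro: 0 ⇒ (c0=0, c1=2, c2=0)
[Gauss-Seidel] macro 7: S0 reads c1=2 → after 2×micro: 0; S1 reads c2=0 → after 1×micro: 1; S2 reads c1=1 → after 1×micro: 5 ⇒ (c0=0, c1=1, c2=5)
[Gauss-Seidel] macro 8: S0 reads c1=1 → after 2×micro: 0; S1 reads c2=5 → after 1×micro: 2; S2 reads c1=2 → after 1×micro: 0 ⇒ (c0=0, c1=2, c2=0)
[Gauss-Seidel] macro 9: S0 reads c1=2 → after 2×micro: 0; S1 reads c2=0 → after 1×micro: 1; S2 reads c1=1 → after 1×micro: 5 ⇒ (c0=0, c1=1, c2=5)
[Gauss-Seidel] macro 10: S0 reads c1=1 → after 2×micro: 0; S1 reads c2=5 → after 1×micro: 2; S2 reads c1=2 → after 1×micro: 0 ⇒ (c0=0, c1=2, c2=0)

first divergence at macro-step: 1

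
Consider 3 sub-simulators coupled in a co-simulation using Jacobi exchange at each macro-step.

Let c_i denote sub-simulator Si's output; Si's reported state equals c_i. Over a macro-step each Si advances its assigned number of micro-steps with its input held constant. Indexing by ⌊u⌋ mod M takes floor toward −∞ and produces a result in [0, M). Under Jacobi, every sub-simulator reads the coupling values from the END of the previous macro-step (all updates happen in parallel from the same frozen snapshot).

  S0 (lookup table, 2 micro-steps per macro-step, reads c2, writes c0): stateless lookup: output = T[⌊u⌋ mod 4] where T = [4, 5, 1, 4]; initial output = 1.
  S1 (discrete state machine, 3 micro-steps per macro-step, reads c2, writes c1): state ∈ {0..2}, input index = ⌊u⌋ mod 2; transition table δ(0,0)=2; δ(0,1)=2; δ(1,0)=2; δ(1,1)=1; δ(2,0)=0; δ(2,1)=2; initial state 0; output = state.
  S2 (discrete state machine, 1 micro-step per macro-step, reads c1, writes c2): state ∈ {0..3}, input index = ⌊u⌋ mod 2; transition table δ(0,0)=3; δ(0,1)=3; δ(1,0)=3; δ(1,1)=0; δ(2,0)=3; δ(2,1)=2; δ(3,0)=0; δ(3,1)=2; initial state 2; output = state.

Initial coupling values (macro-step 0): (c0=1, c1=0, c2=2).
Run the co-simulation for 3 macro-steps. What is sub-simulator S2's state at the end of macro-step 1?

S2 state at macro-step 1 = 3

macro 1: S0 reads c2=2 → after 2×micro: 1; S1 reads c2=2 → after 3×micro: 2; S2 reads c1=0 → after 1×micro: 3 ⇒ (c0=1, c1=2, c2=3)
macro 2: S0 reads c2=3 → after 2×micro: 4; S1 reads c2=3 → after 3×micro: 2; S2 reads c1=2 → after 1×micro: 0 ⇒ (c0=4, c1=2, c2=0)
macro 3: S0 reads c2=0 → after 2×micro: 4; S1 reads c2=0 → after 3×micro: 0; S2 reads c1=2 → after 1×micro: 3 ⇒ (c0=4, c1=0, c2=3)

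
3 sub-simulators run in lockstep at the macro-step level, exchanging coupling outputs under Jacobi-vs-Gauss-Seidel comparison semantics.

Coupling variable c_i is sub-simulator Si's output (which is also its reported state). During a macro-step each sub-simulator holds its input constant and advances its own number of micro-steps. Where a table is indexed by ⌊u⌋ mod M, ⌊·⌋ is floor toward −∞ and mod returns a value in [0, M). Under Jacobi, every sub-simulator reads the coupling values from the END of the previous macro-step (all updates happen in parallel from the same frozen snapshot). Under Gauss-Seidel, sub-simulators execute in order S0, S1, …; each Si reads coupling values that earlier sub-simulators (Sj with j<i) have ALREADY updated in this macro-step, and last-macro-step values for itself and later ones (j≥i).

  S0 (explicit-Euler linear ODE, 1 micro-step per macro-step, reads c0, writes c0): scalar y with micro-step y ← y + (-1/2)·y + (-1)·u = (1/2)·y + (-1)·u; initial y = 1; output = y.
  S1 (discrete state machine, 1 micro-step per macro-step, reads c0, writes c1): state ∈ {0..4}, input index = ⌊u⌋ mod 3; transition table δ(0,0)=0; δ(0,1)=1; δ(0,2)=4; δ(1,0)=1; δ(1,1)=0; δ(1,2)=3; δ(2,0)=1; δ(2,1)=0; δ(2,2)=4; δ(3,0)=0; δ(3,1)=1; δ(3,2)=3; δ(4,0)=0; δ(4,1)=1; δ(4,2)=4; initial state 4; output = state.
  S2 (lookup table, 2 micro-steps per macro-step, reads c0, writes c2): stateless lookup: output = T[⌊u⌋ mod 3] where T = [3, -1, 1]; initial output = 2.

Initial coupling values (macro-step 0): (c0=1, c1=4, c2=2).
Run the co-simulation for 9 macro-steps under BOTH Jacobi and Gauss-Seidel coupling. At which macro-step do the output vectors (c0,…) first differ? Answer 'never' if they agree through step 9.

first divergence at macro-step: 1

[Jacobi] macro 1: S0 reads c0=1 → after 1×micro: -1/2; S1 reads c0=1 → after 1×micro: 1; S2 reads c0=1 → after 2×micro: -1 ⇒ (c0=-1/2, c1=1, c2=-1)
[Jacobi] macro 2: S0 reads c0=-1/2 → after 1×micro: 1/4; S1 reads c0=-1/2 → after 1×micro: 3; S2 reads c0=-1/2 → after 2×micro: 1 ⇒ (c0=1/4, c1=3, c2=1)
[Jacobi] macro 3: S0 reads c0=1/4 → after 1×micro: -1/8; S1 reads c0=1/4 → after 1×micro: 0; S2 reads c0=1/4 → after 2×micro: 3 ⇒ (c0=-1/8, c1=0, c2=3)
[Jacobi] macro 4: S0 reads c0=-1/8 → after 1×micro: 1/16; S1 reads c0=-1/8 → after 1×micro: 4; S2 reads c0=-1/8 → after 2×micro: 1 ⇒ (c0=1/16, c1=4, c2=1)
[Jacobi] macro 5: S0 reads c0=1/16 → after 1×micro: -1/32; S1 reads c0=1/16 → after 1×micro: 0; S2 reads c0=1/16 → after 2×micro: 3 ⇒ (c0=-1/32, c1=0, c2=3)
[Jacobi] macro 6: S0 reads c0=-1/32 → after 1×micro: 1/64; S1 reads c0=-1/32 → after 1×micro: 4; S2 reads c0=-1/32 → after 2×micro: 1 ⇒ (c0=1/64, c1=4, c2=1)
[Jacobi] macro 7: S0 reads c0=1/64 → after 1×micro: -1/128; S1 reads c0=1/64 → after 1×micro: 0; S2 reads c0=1/64 → after 2×micro: 3 ⇒ (c0=-1/128, c1=0, c2=3)
[Jacobi] macro 8: S0 reads c0=-1/128 → after 1×micro: 1/256; S1 reads c0=-1/128 → after 1×micro: 4; S2 reads c0=-1/128 → after 2×micro: 1 ⇒ (c0=1/256, c1=4, c2=1)
[Jacobi] macro 9: S0 reads c0=1/256 → after 1×micro: -1/512; S1 reads c0=1/256 → after 1×micro: 0; S2 reads c0=1/256 → after 2×micro: 3 ⇒ (c0=-1/512, c1=0, c2=3)
[Gauss-Seidel] macro 1: S0 reads c0=1 → after 1×micro: -1/2; S1 reads c0=-1/2 → after 1×micro: 4; S2 reads c0=-1/2 → after 2×micro: 1 ⇒ (c0=-1/2, c1=4, c2=1)
[Gauss-Seidel] macro 2: S0 reads c0=-1/2 → after 1×micro: 1/4; S1 reads c0=1/4 → after 1×micro: 0; S2 reads c0=1/4 → after 2×micro: 3 ⇒ (c0=1/4, c1=0, c2=3)
[Gauss-Seidel] macro 3: S0 reads c0=1/4 → after 1×micro: -1/8; S1 reads c0=-1/8 → after 1×micro: 4; S2 reads c0=-1/8 → after 2×micro: 1 ⇒ (c0=-1/8, c1=4, c2=1)
[Gauss-Seidel] macro 4: S0 reads c0=-1/8 → after 1×micro: 1/16; S1 reads c0=1/16 → after 1×micro: 0; S2 reads c0=1/16 → after 2×micro: 3 ⇒ (c0=1/16, c1=0, c2=3)
[Gauss-Seidel] macro 5: S0 reads c0=1/16 → after 1×micro: -1/32; S1 reads c0=-1/32 → after 1×micro: 4; S2 reads c0=-1/32 → after 2×micro: 1 ⇒ (c0=-1/32, c1=4, c2=1)
[Gauss-Seidel] macro 6: S0 reads c0=-1/32 → after 1×micro: 1/64; S1 reads c0=1/64 → after 1×micro: 0; S2 reads c0=1/64 → after 2×micro: 3 ⇒ (c0=1/64, c1=0, c2=3)
[Gauss-Seidel] macro 7: S0 reads c0=1/64 → after 1×micro: -1/128; S1 reads c0=-1/128 → after 1×micro: 4; S2 reads c0=-1/128 → after 2×micro: 1 ⇒ (c0=-1/128, c1=4, c2=1)
[Gauss-Seidel] macro 8: S0 reads c0=-1/128 → after 1×micro: 1/256; S1 reads c0=1/256 → after 1×micro: 0; S2 reads c0=1/256 → after 2×micro: 3 ⇒ (c0=1/256, c1=0, c2=3)
[Gauss-Seidel] macro 9: S0 reads c0=1/256 → after 1×micro: -1/512; S1 reads c0=-1/512 → after 1×micro: 4; S2 reads c0=-1/512 → after 2×micro: 1 ⇒ (c0=-1/512, c1=4, c2=1)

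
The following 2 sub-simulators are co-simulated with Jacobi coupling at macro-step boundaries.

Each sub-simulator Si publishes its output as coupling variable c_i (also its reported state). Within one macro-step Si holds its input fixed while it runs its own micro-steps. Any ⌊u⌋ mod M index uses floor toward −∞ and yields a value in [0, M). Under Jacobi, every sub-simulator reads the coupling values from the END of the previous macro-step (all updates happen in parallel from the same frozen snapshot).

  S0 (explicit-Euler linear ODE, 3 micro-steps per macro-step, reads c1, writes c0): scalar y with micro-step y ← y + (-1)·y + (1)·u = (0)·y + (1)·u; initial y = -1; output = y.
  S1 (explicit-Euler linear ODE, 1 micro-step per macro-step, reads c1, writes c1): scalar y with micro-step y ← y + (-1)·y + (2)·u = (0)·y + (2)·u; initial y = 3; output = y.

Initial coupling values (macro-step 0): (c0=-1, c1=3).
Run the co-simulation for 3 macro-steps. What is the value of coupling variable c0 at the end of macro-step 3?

c0 at macro-step 3 = 12

macro 1: S0 reads c1=3 → after 3×micro: 3; S1 reads c1=3 → after 1×micro: 6 ⇒ (c0=3, c1=6)
macro 2: S0 reads c1=6 → after 3×micro: 6; S1 reads c1=6 → after 1×micro: 12 ⇒ (c0=6, c1=12)
macro 3: S0 reads c1=12 → after 3×micro: 12; S1 reads c1=12 → after 1×micro: 24 ⇒ (c0=12, c1=24)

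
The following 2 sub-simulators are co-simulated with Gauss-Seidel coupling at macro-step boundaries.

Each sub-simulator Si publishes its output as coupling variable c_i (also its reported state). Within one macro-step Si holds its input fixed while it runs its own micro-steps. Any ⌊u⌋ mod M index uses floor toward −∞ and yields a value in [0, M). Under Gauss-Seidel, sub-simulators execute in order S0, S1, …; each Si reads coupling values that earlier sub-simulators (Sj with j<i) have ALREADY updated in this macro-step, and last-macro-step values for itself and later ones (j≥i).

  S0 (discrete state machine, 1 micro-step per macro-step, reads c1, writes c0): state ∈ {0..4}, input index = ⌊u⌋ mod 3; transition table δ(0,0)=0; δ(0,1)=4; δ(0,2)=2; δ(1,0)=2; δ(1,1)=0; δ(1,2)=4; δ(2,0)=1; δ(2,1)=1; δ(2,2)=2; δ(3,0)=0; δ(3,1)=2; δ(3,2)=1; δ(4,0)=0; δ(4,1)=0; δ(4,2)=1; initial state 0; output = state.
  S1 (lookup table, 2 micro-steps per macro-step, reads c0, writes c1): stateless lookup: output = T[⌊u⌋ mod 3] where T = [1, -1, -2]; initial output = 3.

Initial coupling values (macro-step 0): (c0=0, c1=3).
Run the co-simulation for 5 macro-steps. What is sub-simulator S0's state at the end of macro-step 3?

S0 state at macro-step 3 = 1

macro 1: S0 reads c1=3 → after 1×micro: 0; S1 reads c0=0 → after 2×micro: 1 ⇒ (c0=0, c1=1)
macro 2: S0 reads c1=1 → after 1×micro: 4; S1 reads c0=4 → after 2×micro: -1 ⇒ (c0=4, c1=-1)
macro 3: S0 reads c1=-1 → after 1×micro: 1; S1 reads c0=1 → after 2×micro: -1 ⇒ (c0=1, c1=-1)
macro 4: S0 reads c1=-1 → after 1×micro: 4; S1 reads c0=4 → after 2×micro: -1 ⇒ (c0=4, c1=-1)
macro 5: S0 reads c1=-1 → after 1×micro: 1; S1 reads c0=1 → after 2×micro: -1 ⇒ (c0=1, c1=-1)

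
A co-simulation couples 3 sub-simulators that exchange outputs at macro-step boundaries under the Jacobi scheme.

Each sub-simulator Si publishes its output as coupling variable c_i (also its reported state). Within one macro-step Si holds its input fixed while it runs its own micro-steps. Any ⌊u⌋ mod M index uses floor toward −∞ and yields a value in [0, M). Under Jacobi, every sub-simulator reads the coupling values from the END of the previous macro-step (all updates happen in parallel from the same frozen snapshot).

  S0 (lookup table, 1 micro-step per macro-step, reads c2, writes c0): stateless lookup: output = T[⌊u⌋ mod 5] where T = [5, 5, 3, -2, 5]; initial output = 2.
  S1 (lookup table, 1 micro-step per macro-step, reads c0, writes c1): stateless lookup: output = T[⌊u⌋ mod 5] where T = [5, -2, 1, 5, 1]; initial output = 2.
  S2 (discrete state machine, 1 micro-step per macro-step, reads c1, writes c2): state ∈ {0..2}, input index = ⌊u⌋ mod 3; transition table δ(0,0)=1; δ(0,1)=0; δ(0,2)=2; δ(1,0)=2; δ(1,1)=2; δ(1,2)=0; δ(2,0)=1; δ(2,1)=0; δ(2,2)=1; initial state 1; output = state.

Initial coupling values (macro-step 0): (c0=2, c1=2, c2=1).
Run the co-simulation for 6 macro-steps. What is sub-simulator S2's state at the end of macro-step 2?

macro 1: S0 reads c2=1 → after 1×micro: 5; S1 reads c0=2 → after 1×micro: 1; S2 reads c1=2 → after 1×micro: 0 ⇒ (c0=5, c1=1, c2=0)
macro 2: S0 reads c2=0 → after 1×micro: 5; S1 reads c0=5 → after 1×micro: 5; S2 reads c1=1 → after 1×micro: 0 ⇒ (c0=5, c1=5, c2=0)
macro 3: S0 reads c2=0 → after 1×micro: 5; S1 reads c0=5 → after 1×micro: 5; S2 reads c1=5 → after 1×micro: 2 ⇒ (c0=5, c1=5, c2=2)
macro 4: S0 reads c2=2 → after 1×micro: 3; S1 reads c0=5 → after 1×micro: 5; S2 reads c1=5 → after 1×micro: 1 ⇒ (c0=3, c1=5, c2=1)
macro 5: S0 reads c2=1 → after 1×micro: 5; S1 reads c0=3 → after 1×micro: 5; S2 reads c1=5 → after 1×micro: 0 ⇒ (c0=5, c1=5, c2=0)
macro 6: S0 reads c2=0 → after 1×micro: 5; S1 reads c0=5 → after 1×micro: 5; S2 reads c1=5 → after 1×micro: 2 ⇒ (c0=5, c1=5, c2=2)

S2 state at macro-step 2 = 0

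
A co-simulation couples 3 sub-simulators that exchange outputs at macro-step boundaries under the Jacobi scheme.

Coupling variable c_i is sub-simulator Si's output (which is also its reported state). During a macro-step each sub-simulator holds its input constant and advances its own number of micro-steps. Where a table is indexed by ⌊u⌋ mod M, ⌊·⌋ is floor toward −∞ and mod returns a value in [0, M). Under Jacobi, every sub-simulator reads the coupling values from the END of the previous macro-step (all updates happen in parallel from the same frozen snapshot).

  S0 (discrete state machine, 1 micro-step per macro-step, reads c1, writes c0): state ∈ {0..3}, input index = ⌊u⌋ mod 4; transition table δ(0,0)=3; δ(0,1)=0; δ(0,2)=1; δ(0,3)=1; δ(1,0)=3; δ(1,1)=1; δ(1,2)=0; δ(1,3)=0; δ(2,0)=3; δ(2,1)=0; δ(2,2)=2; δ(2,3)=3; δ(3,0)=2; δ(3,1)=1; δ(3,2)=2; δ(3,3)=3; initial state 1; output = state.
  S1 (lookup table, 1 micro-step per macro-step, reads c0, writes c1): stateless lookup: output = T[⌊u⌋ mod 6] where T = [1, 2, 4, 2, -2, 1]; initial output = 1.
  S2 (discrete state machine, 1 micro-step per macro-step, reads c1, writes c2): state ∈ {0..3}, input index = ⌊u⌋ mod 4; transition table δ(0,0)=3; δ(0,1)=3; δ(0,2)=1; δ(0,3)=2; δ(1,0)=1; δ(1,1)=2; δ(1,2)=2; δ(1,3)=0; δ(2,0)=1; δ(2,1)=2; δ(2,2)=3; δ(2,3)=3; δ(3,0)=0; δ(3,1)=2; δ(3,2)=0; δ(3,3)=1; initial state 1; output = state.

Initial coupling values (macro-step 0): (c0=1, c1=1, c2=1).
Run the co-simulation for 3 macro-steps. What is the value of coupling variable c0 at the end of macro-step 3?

macro 1: S0 reads c1=1 → after 1×micro: 1; S1 reads c0=1 → after 1×micro: 2; S2 reads c1=1 → after 1×micro: 2 ⇒ (c0=1, c1=2, c2=2)
macro 2: S0 reads c1=2 → after 1×micro: 0; S1 reads c0=1 → after 1×micro: 2; S2 reads c1=2 → after 1×micro: 3 ⇒ (c0=0, c1=2, c2=3)
macro 3: S0 reads c1=2 → after 1×micro: 1; S1 reads c0=0 → after 1×micro: 1; S2 reads c1=2 → after 1×micro: 0 ⇒ (c0=1, c1=1, c2=0)

c0 at macro-step 3 = 1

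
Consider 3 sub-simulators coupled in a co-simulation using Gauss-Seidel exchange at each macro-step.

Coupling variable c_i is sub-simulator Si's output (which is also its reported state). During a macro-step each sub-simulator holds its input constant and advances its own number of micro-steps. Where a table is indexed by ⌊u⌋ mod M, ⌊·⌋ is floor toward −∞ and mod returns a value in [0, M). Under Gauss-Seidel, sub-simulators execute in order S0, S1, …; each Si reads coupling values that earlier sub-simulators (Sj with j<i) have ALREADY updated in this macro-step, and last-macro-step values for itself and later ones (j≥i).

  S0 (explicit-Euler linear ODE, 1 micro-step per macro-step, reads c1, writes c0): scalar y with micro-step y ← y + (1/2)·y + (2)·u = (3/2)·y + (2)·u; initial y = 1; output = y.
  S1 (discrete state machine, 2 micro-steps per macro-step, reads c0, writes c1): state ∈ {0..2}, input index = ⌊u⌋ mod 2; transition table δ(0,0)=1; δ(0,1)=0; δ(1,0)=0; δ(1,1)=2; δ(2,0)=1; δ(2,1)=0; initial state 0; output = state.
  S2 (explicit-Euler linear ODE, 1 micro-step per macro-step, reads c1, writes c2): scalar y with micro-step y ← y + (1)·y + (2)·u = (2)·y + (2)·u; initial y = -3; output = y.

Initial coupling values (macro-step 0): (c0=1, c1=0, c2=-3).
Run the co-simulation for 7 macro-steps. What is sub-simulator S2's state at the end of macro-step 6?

macro 1: S0 reads c1=0 → after 1×micro: 3/2; S1 reads c0=3/2 → after 2×micro: 0; S2 reads c1=0 → after 1×micro: -6 ⇒ (c0=3/2, c1=0, c2=-6)
macro 2: S0 reads c1=0 → after 1×micro: 9/4; S1 reads c0=9/4 → after 2×micro: 0; S2 reads c1=0 → after 1×micro: -12 ⇒ (c0=9/4, c1=0, c2=-12)
macro 3: S0 reads c1=0 → after 1×micro: 27/8; S1 reads c0=27/8 → after 2×micro: 0; S2 reads c1=0 → after 1×micro: -24 ⇒ (c0=27/8, c1=0, c2=-24)
macro 4: S0 reads c1=0 → after 1×micro: 81/16; S1 reads c0=81/16 → after 2×micro: 0; S2 reads c1=0 → after 1×micro: -48 ⇒ (c0=81/16, c1=0, c2=-48)
macro 5: S0 reads c1=0 → after 1×micro: 243/32; S1 reads c0=243/32 → after 2×micro: 0; S2 reads c1=0 → after 1×micro: -96 ⇒ (c0=243/32, c1=0, c2=-96)
macro 6: S0 reads c1=0 → after 1×micro: 729/64; S1 reads c0=729/64 → after 2×micro: 0; S2 reads c1=0 → after 1×micro: -192 ⇒ (c0=729/64, c1=0, c2=-192)
macro 7: S0 reads c1=0 → after 1×micro: 2187/128; S1 reads c0=2187/128 → after 2×micro: 0; S2 reads c1=0 → after 1×micro: -384 ⇒ (c0=2187/128, c1=0, c2=-384)

S2 state at macro-step 6 = -192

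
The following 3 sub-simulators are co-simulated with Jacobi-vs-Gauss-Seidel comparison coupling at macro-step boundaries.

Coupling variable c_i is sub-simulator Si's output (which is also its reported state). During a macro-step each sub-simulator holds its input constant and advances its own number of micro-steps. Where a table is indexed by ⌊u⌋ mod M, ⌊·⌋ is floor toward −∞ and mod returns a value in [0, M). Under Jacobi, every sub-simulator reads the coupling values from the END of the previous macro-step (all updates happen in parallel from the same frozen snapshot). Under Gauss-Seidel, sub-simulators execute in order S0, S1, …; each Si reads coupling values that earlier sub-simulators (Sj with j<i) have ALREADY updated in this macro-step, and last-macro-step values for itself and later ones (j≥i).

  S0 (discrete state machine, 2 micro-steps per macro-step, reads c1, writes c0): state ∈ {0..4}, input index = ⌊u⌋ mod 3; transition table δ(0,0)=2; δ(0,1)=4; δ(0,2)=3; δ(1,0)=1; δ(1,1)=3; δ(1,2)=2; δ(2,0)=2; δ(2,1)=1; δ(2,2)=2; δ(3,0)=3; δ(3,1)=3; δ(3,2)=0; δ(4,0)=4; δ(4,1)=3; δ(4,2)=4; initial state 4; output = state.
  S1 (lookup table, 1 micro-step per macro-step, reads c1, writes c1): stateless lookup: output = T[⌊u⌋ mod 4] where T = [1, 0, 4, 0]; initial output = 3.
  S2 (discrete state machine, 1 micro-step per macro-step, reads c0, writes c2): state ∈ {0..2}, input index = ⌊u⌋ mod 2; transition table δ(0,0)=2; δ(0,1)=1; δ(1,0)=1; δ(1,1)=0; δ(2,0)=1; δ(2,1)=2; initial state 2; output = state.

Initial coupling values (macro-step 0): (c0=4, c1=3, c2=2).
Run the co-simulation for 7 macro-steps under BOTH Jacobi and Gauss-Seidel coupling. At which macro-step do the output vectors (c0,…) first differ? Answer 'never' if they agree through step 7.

[Jacobi] macro 1: S0 reads c1=3 → after 2×micro: 4; S1 reads c1=3 → after 1×micro: 0; S2 reads c0=4 → after 1×micro: 1 ⇒ (c0=4, c1=0, c2=1)
[Jacobi] macro 2: S0 reads c1=0 → after 2×micro: 4; S1 reads c1=0 → after 1×micro: 1; S2 reads c0=4 → after 1×micro: 1 ⇒ (c0=4, c1=1, c2=1)
[Jacobi] macro 3: S0 reads c1=1 → after 2×micro: 3; S1 reads c1=1 → after 1×micro: 0; S2 reads c0=4 → after 1×micro: 1 ⇒ (c0=3, c1=0, c2=1)
[Jacobi] macro 4: S0 reads c1=0 → after 2×micro: 3; S1 reads c1=0 → after 1×micro: 1; S2 reads c0=3 → after 1×micro: 0 ⇒ (c0=3, c1=1, c2=0)
[Jacobi] macro 5: S0 reads c1=1 → after 2×micro: 3; S1 reads c1=1 → after 1×micro: 0; S2 reads c0=3 → after 1×micro: 1 ⇒ (c0=3, c1=0, c2=1)
[Jacobi] macro 6: S0 reads c1=0 → after 2×micro: 3; S1 reads c1=0 → after 1×micro: 1; S2 reads c0=3 → after 1×micro: 0 ⇒ (c0=3, c1=1, c2=0)
[Jacobi] macro 7: S0 reads c1=1 → after 2×micro: 3; S1 reads c1=1 → after 1×micro: 0; S2 reads c0=3 → after 1×micro: 1 ⇒ (c0=3, c1=0, c2=1)
[Gauss-Seidel] macro 1: S0 reads c1=3 → after 2×micro: 4; S1 reads c1=3 → after 1×micro: 0; S2 reads c0=4 → after 1×micro: 1 ⇒ (c0=4, c1=0, c2=1)
[Gauss-Seidel] macro 2: S0 reads c1=0 → after 2×micro: 4; S1 reads c1=0 → after 1×micro: 1; S2 reads c0=4 → after 1×micro: 1 ⇒ (c0=4, c1=1, c2=1)
[Gauss-Seidel] macro 3: S0 reads c1=1 → after 2×micro: 3; S1 reads c1=1 → after 1×micro: 0; S2 reads c0=3 → after 1×micro: 0 ⇒ (c0=3, c1=0, c2=0)
[Gauss-Seidel] macro 4: S0 reads c1=0 → after 2×micro: 3; S1 reads c1=0 → after 1×micro: 1; S2 reads c0=3 → after 1×micro: 1 ⇒ (c0=3, c1=1, c2=1)
[Gauss-Seidel] macro 5: S0 reads c1=1 → after 2×micro: 3; S1 reads c1=1 → after 1×micro: 0; S2 reads c0=3 → after 1×micro: 0 ⇒ (c0=3, c1=0, c2=0)
[Gauss-Seidel] macro 6: S0 reads c1=0 → after 2×micro: 3; S1 reads c1=0 → after 1×micro: 1; S2 reads c0=3 → after 1×micro: 1 ⇒ (c0=3, c1=1, c2=1)
[Gauss-Seidel] macro 7: S0 reads c1=1 → after 2×micro: 3; S1 reads c1=1 → after 1×micro: 0; S2 reads c0=3 → after 1×micro: 0 ⇒ (c0=3, c1=0, c2=0)

first divergence at macro-step: 3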